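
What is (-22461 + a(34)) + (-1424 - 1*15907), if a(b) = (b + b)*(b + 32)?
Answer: -35304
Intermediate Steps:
a(b) = 2*b*(32 + b) (a(b) = (2*b)*(32 + b) = 2*b*(32 + b))
(-22461 + a(34)) + (-1424 - 1*15907) = (-22461 + 2*34*(32 + 34)) + (-1424 - 1*15907) = (-22461 + 2*34*66) + (-1424 - 15907) = (-22461 + 4488) - 17331 = -17973 - 17331 = -35304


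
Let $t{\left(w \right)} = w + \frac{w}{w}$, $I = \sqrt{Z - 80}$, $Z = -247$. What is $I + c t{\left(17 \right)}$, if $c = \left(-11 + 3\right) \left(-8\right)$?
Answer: $1152 + i \sqrt{327} \approx 1152.0 + 18.083 i$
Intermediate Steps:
$I = i \sqrt{327}$ ($I = \sqrt{-247 - 80} = \sqrt{-327} = i \sqrt{327} \approx 18.083 i$)
$c = 64$ ($c = \left(-8\right) \left(-8\right) = 64$)
$t{\left(w \right)} = 1 + w$ ($t{\left(w \right)} = w + 1 = 1 + w$)
$I + c t{\left(17 \right)} = i \sqrt{327} + 64 \left(1 + 17\right) = i \sqrt{327} + 64 \cdot 18 = i \sqrt{327} + 1152 = 1152 + i \sqrt{327}$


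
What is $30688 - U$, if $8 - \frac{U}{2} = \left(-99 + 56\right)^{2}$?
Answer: $34370$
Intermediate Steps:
$U = -3682$ ($U = 16 - 2 \left(-99 + 56\right)^{2} = 16 - 2 \left(-43\right)^{2} = 16 - 3698 = -3682$)
$30688 - U = 30688 - -3682 = 30688 + 3682 = 34370$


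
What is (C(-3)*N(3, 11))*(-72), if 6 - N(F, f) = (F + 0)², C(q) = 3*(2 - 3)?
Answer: -648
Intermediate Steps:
C(q) = -3 (C(q) = 3*(-1) = -3)
N(F, f) = 6 - F² (N(F, f) = 6 - (F + 0)² = 6 - F²)
(C(-3)*N(3, 11))*(-72) = -3*(6 - 1*3²)*(-72) = -3*(6 - 1*9)*(-72) = -3*(6 - 9)*(-72) = -3*(-3)*(-72) = 9*(-72) = -648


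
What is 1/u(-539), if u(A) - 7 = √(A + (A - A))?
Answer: 1/84 - I*√11/84 ≈ 0.011905 - 0.039484*I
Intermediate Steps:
u(A) = 7 + √A (u(A) = 7 + √(A + (A - A)) = 7 + √(A + 0) = 7 + √A)
1/u(-539) = 1/(7 + √(-539)) = 1/(7 + 7*I*√11)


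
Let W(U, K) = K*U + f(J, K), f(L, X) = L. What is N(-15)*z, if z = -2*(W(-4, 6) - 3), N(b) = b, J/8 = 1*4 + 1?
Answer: 390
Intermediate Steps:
J = 40 (J = 8*(1*4 + 1) = 8*(4 + 1) = 8*5 = 40)
W(U, K) = 40 + K*U (W(U, K) = K*U + 40 = 40 + K*U)
z = -26 (z = -2*((40 + 6*(-4)) - 3) = -2*((40 - 24) - 3) = -2*(16 - 3) = -2*13 = -26)
N(-15)*z = -15*(-26) = 390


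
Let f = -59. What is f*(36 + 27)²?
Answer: -234171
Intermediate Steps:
f*(36 + 27)² = -59*(36 + 27)² = -59*63² = -59*3969 = -234171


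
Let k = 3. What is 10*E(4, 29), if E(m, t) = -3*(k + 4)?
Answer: -210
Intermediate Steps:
E(m, t) = -21 (E(m, t) = -3*(3 + 4) = -3*7 = -21)
10*E(4, 29) = 10*(-21) = -210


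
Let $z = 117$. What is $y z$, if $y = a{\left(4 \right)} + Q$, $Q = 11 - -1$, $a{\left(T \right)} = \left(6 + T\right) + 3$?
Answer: $2925$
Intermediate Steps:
$a{\left(T \right)} = 9 + T$
$Q = 12$ ($Q = 11 + 1 = 12$)
$y = 25$ ($y = \left(9 + 4\right) + 12 = 13 + 12 = 25$)
$y z = 25 \cdot 117 = 2925$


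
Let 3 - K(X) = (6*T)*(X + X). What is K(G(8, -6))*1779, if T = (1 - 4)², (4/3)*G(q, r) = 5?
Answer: -715158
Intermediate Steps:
G(q, r) = 15/4 (G(q, r) = (¾)*5 = 15/4)
T = 9 (T = (-3)² = 9)
K(X) = 3 - 108*X (K(X) = 3 - 6*9*(X + X) = 3 - 54*2*X = 3 - 108*X)
K(G(8, -6))*1779 = (3 - 108*15/4)*1779 = (3 - 405)*1779 = -402*1779 = -715158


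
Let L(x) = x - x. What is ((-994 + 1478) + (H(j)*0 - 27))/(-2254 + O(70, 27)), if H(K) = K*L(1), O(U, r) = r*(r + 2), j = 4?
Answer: -457/1471 ≈ -0.31067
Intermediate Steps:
L(x) = 0
O(U, r) = r*(2 + r)
H(K) = 0 (H(K) = K*0 = 0)
((-994 + 1478) + (H(j)*0 - 27))/(-2254 + O(70, 27)) = ((-994 + 1478) + (0*0 - 27))/(-2254 + 27*(2 + 27)) = (484 + (0 - 27))/(-2254 + 27*29) = (484 - 27)/(-2254 + 783) = 457/(-1471) = 457*(-1/1471) = -457/1471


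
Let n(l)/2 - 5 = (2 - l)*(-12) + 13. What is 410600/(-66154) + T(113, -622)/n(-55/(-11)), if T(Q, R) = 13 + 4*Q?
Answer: -2263865/1190772 ≈ -1.9012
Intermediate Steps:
n(l) = -12 + 24*l (n(l) = 10 + 2*((2 - l)*(-12) + 13) = 10 + 2*((-24 + 12*l) + 13) = 10 + 2*(-11 + 12*l) = 10 + (-22 + 24*l) = -12 + 24*l)
410600/(-66154) + T(113, -622)/n(-55/(-11)) = 410600/(-66154) + (13 + 4*113)/(-12 + 24*(-55/(-11))) = 410600*(-1/66154) + (13 + 452)/(-12 + 24*(-55*(-1/11))) = -205300/33077 + 465/(-12 + 24*5) = -205300/33077 + 465/(-12 + 120) = -205300/33077 + 465/108 = -205300/33077 + 465*(1/108) = -205300/33077 + 155/36 = -2263865/1190772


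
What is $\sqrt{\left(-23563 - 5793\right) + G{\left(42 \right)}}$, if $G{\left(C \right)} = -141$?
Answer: $i \sqrt{29497} \approx 171.75 i$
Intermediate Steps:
$\sqrt{\left(-23563 - 5793\right) + G{\left(42 \right)}} = \sqrt{\left(-23563 - 5793\right) - 141} = \sqrt{-29356 - 141} = \sqrt{-29497} = i \sqrt{29497}$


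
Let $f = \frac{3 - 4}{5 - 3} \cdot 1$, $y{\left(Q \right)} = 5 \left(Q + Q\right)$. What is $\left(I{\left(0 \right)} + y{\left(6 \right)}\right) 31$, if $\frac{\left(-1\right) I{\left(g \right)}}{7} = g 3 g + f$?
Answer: $\frac{3937}{2} \approx 1968.5$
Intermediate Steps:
$y{\left(Q \right)} = 10 Q$ ($y{\left(Q \right)} = 5 \cdot 2 Q = 10 Q$)
$f = - \frac{1}{2}$ ($f = - \frac{1}{2} \cdot 1 = \left(-1\right) \frac{1}{2} \cdot 1 = \left(- \frac{1}{2}\right) 1 = - \frac{1}{2} \approx -0.5$)
$I{\left(g \right)} = \frac{7}{2} - 21 g^{2}$ ($I{\left(g \right)} = - 7 \left(g 3 g - \frac{1}{2}\right) = - 7 \left(3 g^{2} - \frac{1}{2}\right) = - 7 \left(- \frac{1}{2} + 3 g^{2}\right) = \frac{7}{2} - 21 g^{2}$)
$\left(I{\left(0 \right)} + y{\left(6 \right)}\right) 31 = \left(\left(\frac{7}{2} - 21 \cdot 0^{2}\right) + 10 \cdot 6\right) 31 = \left(\left(\frac{7}{2} - 0\right) + 60\right) 31 = \left(\left(\frac{7}{2} + 0\right) + 60\right) 31 = \left(\frac{7}{2} + 60\right) 31 = \frac{127}{2} \cdot 31 = \frac{3937}{2}$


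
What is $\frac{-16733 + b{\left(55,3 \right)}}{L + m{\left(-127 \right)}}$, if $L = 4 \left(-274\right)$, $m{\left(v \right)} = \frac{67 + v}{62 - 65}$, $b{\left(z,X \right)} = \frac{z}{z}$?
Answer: $\frac{4183}{269} \approx 15.55$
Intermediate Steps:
$b{\left(z,X \right)} = 1$
$m{\left(v \right)} = - \frac{67}{3} - \frac{v}{3}$ ($m{\left(v \right)} = \frac{67 + v}{-3} = \left(67 + v\right) \left(- \frac{1}{3}\right) = - \frac{67}{3} - \frac{v}{3}$)
$L = -1096$
$\frac{-16733 + b{\left(55,3 \right)}}{L + m{\left(-127 \right)}} = \frac{-16733 + 1}{-1096 - -20} = - \frac{16732}{-1096 + \left(- \frac{67}{3} + \frac{127}{3}\right)} = - \frac{16732}{-1096 + 20} = - \frac{16732}{-1076} = \left(-16732\right) \left(- \frac{1}{1076}\right) = \frac{4183}{269}$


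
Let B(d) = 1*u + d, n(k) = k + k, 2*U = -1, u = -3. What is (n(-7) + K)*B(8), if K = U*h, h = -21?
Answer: -35/2 ≈ -17.500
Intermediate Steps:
U = -1/2 (U = (1/2)*(-1) = -1/2 ≈ -0.50000)
n(k) = 2*k
B(d) = -3 + d (B(d) = 1*(-3) + d = -3 + d)
K = 21/2 (K = -1/2*(-21) = 21/2 ≈ 10.500)
(n(-7) + K)*B(8) = (2*(-7) + 21/2)*(-3 + 8) = (-14 + 21/2)*5 = -7/2*5 = -35/2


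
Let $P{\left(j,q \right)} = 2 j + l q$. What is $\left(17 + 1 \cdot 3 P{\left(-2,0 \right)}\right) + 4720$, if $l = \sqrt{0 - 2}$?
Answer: $4725$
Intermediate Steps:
$l = i \sqrt{2}$ ($l = \sqrt{-2} = i \sqrt{2} \approx 1.4142 i$)
$P{\left(j,q \right)} = 2 j + i q \sqrt{2}$ ($P{\left(j,q \right)} = 2 j + i \sqrt{2} q = 2 j + i q \sqrt{2}$)
$\left(17 + 1 \cdot 3 P{\left(-2,0 \right)}\right) + 4720 = \left(17 + 1 \cdot 3 \left(2 \left(-2\right) + i 0 \sqrt{2}\right)\right) + 4720 = \left(17 + 3 \left(-4 + 0\right)\right) + 4720 = \left(17 + 3 \left(-4\right)\right) + 4720 = \left(17 - 12\right) + 4720 = 5 + 4720 = 4725$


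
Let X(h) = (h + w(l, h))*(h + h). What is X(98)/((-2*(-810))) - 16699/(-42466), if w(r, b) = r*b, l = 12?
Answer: 2657745611/17198730 ≈ 154.53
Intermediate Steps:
w(r, b) = b*r
X(h) = 26*h**2 (X(h) = (h + h*12)*(h + h) = (h + 12*h)*(2*h) = (13*h)*(2*h) = 26*h**2)
X(98)/((-2*(-810))) - 16699/(-42466) = (26*98**2)/((-2*(-810))) - 16699/(-42466) = (26*9604)/1620 - 16699*(-1/42466) = 249704*(1/1620) + 16699/42466 = 62426/405 + 16699/42466 = 2657745611/17198730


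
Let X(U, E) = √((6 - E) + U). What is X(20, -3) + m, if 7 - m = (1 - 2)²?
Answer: 6 + √29 ≈ 11.385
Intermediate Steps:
X(U, E) = √(6 + U - E)
m = 6 (m = 7 - (1 - 2)² = 7 - 1*(-1)² = 7 - 1*1 = 7 - 1 = 6)
X(20, -3) + m = √(6 + 20 - 1*(-3)) + 6 = √(6 + 20 + 3) + 6 = √29 + 6 = 6 + √29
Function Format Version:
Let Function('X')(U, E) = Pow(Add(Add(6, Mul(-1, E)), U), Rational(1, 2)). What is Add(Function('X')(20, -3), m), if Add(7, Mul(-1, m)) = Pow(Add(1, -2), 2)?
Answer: Add(6, Pow(29, Rational(1, 2))) ≈ 11.385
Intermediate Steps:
Function('X')(U, E) = Pow(Add(6, U, Mul(-1, E)), Rational(1, 2))
m = 6 (m = Add(7, Mul(-1, Pow(Add(1, -2), 2))) = Add(7, Mul(-1, Pow(-1, 2))) = Add(7, Mul(-1, 1)) = Add(7, -1) = 6)
Add(Function('X')(20, -3), m) = Add(Pow(Add(6, 20, Mul(-1, -3)), Rational(1, 2)), 6) = Add(Pow(Add(6, 20, 3), Rational(1, 2)), 6) = Add(Pow(29, Rational(1, 2)), 6) = Add(6, Pow(29, Rational(1, 2)))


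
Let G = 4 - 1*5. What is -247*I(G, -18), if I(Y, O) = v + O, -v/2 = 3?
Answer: 5928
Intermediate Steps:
v = -6 (v = -2*3 = -6)
G = -1 (G = 4 - 5 = -1)
I(Y, O) = -6 + O
-247*I(G, -18) = -247*(-6 - 18) = -247*(-24) = 5928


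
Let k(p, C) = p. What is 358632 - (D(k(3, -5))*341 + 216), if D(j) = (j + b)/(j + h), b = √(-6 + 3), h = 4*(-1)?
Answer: 359439 + 341*I*√3 ≈ 3.5944e+5 + 590.63*I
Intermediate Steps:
h = -4
b = I*√3 (b = √(-3) = I*√3 ≈ 1.732*I)
D(j) = (j + I*√3)/(-4 + j) (D(j) = (j + I*√3)/(j - 4) = (j + I*√3)/(-4 + j))
358632 - (D(k(3, -5))*341 + 216) = 358632 - (((3 + I*√3)/(-4 + 3))*341 + 216) = 358632 - (((3 + I*√3)/(-1))*341 + 216) = 358632 - (-(3 + I*√3)*341 + 216) = 358632 - ((-3 - I*√3)*341 + 216) = 358632 - ((-1023 - 341*I*√3) + 216) = 358632 - (-807 - 341*I*√3) = 358632 + (807 + 341*I*√3) = 359439 + 341*I*√3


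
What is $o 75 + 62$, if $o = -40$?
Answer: $-2938$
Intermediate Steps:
$o 75 + 62 = \left(-40\right) 75 + 62 = -3000 + 62 = -2938$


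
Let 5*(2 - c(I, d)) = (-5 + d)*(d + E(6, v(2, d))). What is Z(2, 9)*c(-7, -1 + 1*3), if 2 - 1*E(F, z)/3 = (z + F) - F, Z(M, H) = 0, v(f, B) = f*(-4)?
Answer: 0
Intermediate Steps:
v(f, B) = -4*f
E(F, z) = 6 - 3*z (E(F, z) = 6 - 3*((z + F) - F) = 6 - 3*((F + z) - F) = 6 - 3*z)
c(I, d) = 2 - (-5 + d)*(30 + d)/5 (c(I, d) = 2 - (-5 + d)*(d + (6 - (-12)*2))/5 = 2 - (-5 + d)*(d + (6 - 3*(-8)))/5 = 2 - (-5 + d)*(d + (6 + 24))/5 = 2 - (-5 + d)*(d + 30)/5 = 2 - (-5 + d)*(30 + d)/5)
Z(2, 9)*c(-7, -1 + 1*3) = 0*(32 - 5*(-1 + 1*3) - (-1 + 1*3)²/5) = 0*(32 - 5*(-1 + 3) - (-1 + 3)²/5) = 0*(32 - 5*2 - ⅕*2²) = 0*(32 - 10 - ⅕*4) = 0*(32 - 10 - ⅘) = 0*(106/5) = 0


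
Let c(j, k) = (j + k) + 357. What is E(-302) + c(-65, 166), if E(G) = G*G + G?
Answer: 91360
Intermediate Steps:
c(j, k) = 357 + j + k
E(G) = G + G² (E(G) = G² + G = G + G²)
E(-302) + c(-65, 166) = -302*(1 - 302) + (357 - 65 + 166) = -302*(-301) + 458 = 90902 + 458 = 91360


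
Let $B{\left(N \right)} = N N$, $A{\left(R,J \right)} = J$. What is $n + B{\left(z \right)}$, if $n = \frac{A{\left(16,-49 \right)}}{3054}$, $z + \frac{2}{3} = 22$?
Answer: $\frac{4169581}{9162} \approx 455.1$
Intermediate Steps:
$z = \frac{64}{3}$ ($z = - \frac{2}{3} + 22 = \frac{64}{3} \approx 21.333$)
$n = - \frac{49}{3054} \approx -0.016045$
$B{\left(N \right)} = N^{2}$
$n + B{\left(z \right)} = - \frac{49}{3054} + \left(\frac{64}{3}\right)^{2} = - \frac{49}{3054} + \frac{4096}{9} = \frac{4169581}{9162}$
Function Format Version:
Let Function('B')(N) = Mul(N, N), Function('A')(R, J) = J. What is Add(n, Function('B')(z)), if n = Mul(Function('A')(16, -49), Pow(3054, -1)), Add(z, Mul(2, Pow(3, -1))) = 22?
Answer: Rational(4169581, 9162) ≈ 455.10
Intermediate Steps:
z = Rational(64, 3) (z = Add(Rational(-2, 3), 22) = Rational(64, 3) ≈ 21.333)
n = Rational(-49, 3054) (n = Mul(-49, Pow(3054, -1)) = Mul(-49, Rational(1, 3054)) = Rational(-49, 3054) ≈ -0.016045)
Function('B')(N) = Pow(N, 2)
Add(n, Function('B')(z)) = Add(Rational(-49, 3054), Pow(Rational(64, 3), 2)) = Add(Rational(-49, 3054), Rational(4096, 9)) = Rational(4169581, 9162)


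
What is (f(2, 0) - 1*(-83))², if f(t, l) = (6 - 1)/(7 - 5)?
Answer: 29241/4 ≈ 7310.3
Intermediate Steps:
f(t, l) = 5/2
(f(2, 0) - 1*(-83))² = (5/2 - 1*(-83))² = (5/2 + 83)² = (171/2)² = 29241/4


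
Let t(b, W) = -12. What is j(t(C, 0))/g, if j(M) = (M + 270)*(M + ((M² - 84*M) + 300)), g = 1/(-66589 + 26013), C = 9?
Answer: -15074795520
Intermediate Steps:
g = -1/40576 (g = 1/(-40576) = -1/40576 ≈ -2.4645e-5)
j(M) = (270 + M)*(300 + M² - 83*M) (j(M) = (270 + M)*(M + (300 + M² - 84*M)) = (270 + M)*(300 + M² - 83*M))
j(t(C, 0))/g = (81000 + (-12)³ - 22110*(-12) + 187*(-12)²)/(-1/40576) = (81000 - 1728 + 265320 + 187*144)*(-40576) = (81000 - 1728 + 265320 + 26928)*(-40576) = 371520*(-40576) = -15074795520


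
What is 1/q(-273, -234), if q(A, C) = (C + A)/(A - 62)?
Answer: 335/507 ≈ 0.66075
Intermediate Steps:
q(A, C) = (A + C)/(-62 + A)
1/q(-273, -234) = 1/((-273 - 234)/(-62 - 273)) = 1/(-507/(-335)) = 1/(-1/335*(-507)) = 1/(507/335) = 335/507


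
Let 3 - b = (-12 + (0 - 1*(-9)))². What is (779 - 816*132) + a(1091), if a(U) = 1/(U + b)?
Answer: -116022304/1085 ≈ -1.0693e+5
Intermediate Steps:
b = -6 (b = 3 - (-12 + (0 - 1*(-9)))² = 3 - (-12 + (0 + 9))² = 3 - (-12 + 9)² = 3 - 1*(-3)² = 3 - 1*9 = 3 - 9 = -6)
a(U) = 1/(-6 + U) (a(U) = 1/(U - 6) = 1/(-6 + U))
(779 - 816*132) + a(1091) = (779 - 816*132) + 1/(-6 + 1091) = (779 - 107712) + 1/1085 = -106933 + 1/1085 = -116022304/1085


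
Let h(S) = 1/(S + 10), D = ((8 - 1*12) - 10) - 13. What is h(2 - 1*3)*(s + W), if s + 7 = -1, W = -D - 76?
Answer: -19/3 ≈ -6.3333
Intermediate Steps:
D = -27 (D = ((8 - 12) - 10) - 13 = (-4 - 10) - 13 = -14 - 13 = -27)
h(S) = 1/(10 + S)
W = -49 (W = -1*(-27) - 76 = 27 - 76 = -49)
s = -8 (s = -7 - 1 = -8)
h(2 - 1*3)*(s + W) = (-8 - 49)/(10 + (2 - 1*3)) = -57/(10 + (2 - 3)) = -57/(10 - 1) = -57/9 = (⅑)*(-57) = -19/3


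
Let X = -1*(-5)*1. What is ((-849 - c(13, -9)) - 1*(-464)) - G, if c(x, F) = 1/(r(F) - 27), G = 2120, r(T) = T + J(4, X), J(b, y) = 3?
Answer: -82664/33 ≈ -2505.0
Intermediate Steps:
X = 5 (X = 5*1 = 5)
r(T) = 3 + T (r(T) = T + 3 = 3 + T)
c(x, F) = 1/(-24 + F) (c(x, F) = 1/((3 + F) - 27) = 1/(-24 + F))
((-849 - c(13, -9)) - 1*(-464)) - G = ((-849 - 1/(-24 - 9)) - 1*(-464)) - 1*2120 = ((-849 - 1/(-33)) + 464) - 2120 = ((-849 - 1*(-1/33)) + 464) - 2120 = ((-849 + 1/33) + 464) - 2120 = (-28016/33 + 464) - 2120 = -12704/33 - 2120 = -82664/33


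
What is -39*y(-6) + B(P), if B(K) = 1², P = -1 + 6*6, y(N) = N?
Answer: 235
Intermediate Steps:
P = 35 (P = -1 + 36 = 35)
B(K) = 1
-39*y(-6) + B(P) = -39*(-6) + 1 = 234 + 1 = 235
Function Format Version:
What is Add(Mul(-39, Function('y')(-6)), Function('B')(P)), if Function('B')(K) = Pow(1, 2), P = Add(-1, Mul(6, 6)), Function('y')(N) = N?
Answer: 235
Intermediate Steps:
P = 35 (P = Add(-1, 36) = 35)
Function('B')(K) = 1
Add(Mul(-39, Function('y')(-6)), Function('B')(P)) = Add(Mul(-39, -6), 1) = Add(234, 1) = 235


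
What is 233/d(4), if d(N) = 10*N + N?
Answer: 233/44 ≈ 5.2955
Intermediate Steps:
d(N) = 11*N
233/d(4) = 233/((11*4)) = 233/44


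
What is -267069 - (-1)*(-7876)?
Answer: -274945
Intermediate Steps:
-267069 - (-1)*(-7876) = -267069 - 1*7876 = -267069 - 7876 = -274945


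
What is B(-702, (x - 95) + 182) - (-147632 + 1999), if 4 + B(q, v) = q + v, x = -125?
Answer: 144889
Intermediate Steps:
B(q, v) = -4 + q + v (B(q, v) = -4 + (q + v) = -4 + q + v)
B(-702, (x - 95) + 182) - (-147632 + 1999) = (-4 - 702 + ((-125 - 95) + 182)) - (-147632 + 1999) = (-4 - 702 + (-220 + 182)) - 1*(-145633) = (-4 - 702 - 38) + 145633 = -744 + 145633 = 144889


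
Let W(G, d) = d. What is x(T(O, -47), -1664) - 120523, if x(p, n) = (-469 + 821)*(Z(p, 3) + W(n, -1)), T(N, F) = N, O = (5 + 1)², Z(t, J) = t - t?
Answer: -120875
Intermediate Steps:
Z(t, J) = 0
O = 36 (O = 6² = 36)
x(p, n) = -352 (x(p, n) = (-469 + 821)*(0 - 1) = 352*(-1) = -352)
x(T(O, -47), -1664) - 120523 = -352 - 120523 = -120875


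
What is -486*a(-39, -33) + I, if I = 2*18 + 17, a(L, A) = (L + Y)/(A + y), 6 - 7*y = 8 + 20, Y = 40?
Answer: 16811/253 ≈ 66.447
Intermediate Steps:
y = -22/7 (y = 6/7 - (8 + 20)/7 = 6/7 - ⅐*28 = 6/7 - 4 = -22/7 ≈ -3.1429)
a(L, A) = (40 + L)/(-22/7 + A) (a(L, A) = (L + 40)/(A - 22/7) = (40 + L)/(-22/7 + A))
I = 53 (I = 36 + 17 = 53)
-486*a(-39, -33) + I = -3402*(40 - 39)/(-22 + 7*(-33)) + 53 = -3402/(-22 - 231) + 53 = -3402/(-253) + 53 = -3402*(-1)/253 + 53 = -486*(-7/253) + 53 = 3402/253 + 53 = 16811/253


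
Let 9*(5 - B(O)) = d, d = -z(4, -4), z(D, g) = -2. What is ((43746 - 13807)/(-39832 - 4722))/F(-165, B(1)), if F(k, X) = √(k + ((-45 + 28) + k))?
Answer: 29939*I*√347/15460238 ≈ 0.036073*I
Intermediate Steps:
d = 2 (d = -1*(-2) = 2)
B(O) = 43/9 (B(O) = 5 - ⅑*2 = 5 - 2/9 = 43/9)
F(k, X) = √(-17 + 2*k) (F(k, X) = √(k + (-17 + k)) = √(-17 + 2*k))
((43746 - 13807)/(-39832 - 4722))/F(-165, B(1)) = ((43746 - 13807)/(-39832 - 4722))/(√(-17 + 2*(-165))) = (29939/(-44554))/(√(-17 - 330)) = (29939*(-1/44554))/(√(-347)) = -29939*(-I*√347/347)/44554 = -(-29939)*I*√347/15460238 = 29939*I*√347/15460238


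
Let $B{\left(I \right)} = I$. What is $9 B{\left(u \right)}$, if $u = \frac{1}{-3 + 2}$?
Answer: $-9$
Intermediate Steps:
$u = -1$ ($u = \frac{1}{-1} = -1$)
$9 B{\left(u \right)} = 9 \left(-1\right) = -9$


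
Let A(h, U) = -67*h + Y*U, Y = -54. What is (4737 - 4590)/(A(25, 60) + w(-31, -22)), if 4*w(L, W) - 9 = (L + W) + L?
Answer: -588/19735 ≈ -0.029795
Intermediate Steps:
A(h, U) = -67*h - 54*U
w(L, W) = 9/4 + L/2 + W/4 (w(L, W) = 9/4 + ((L + W) + L)/4 = 9/4 + (W + 2*L)/4 = 9/4 + (L/2 + W/4) = 9/4 + L/2 + W/4)
(4737 - 4590)/(A(25, 60) + w(-31, -22)) = (4737 - 4590)/((-67*25 - 54*60) + (9/4 + (½)*(-31) + (¼)*(-22))) = 147/((-1675 - 3240) + (9/4 - 31/2 - 11/2)) = 147/(-4915 - 75/4) = 147/(-19735/4) = 147*(-4/19735) = -588/19735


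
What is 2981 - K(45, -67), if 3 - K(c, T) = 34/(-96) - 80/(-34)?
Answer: 2431679/816 ≈ 2980.0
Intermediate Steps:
K(c, T) = 817/816 (K(c, T) = 3 - (34/(-96) - 80/(-34)) = 3 - (34*(-1/96) - 80*(-1/34)) = 3 - (-17/48 + 40/17) = 3 - 1*1631/816 = 3 - 1631/816 = 817/816)
2981 - K(45, -67) = 2981 - 1*817/816 = 2981 - 817/816 = 2431679/816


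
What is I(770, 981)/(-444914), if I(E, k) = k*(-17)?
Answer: 16677/444914 ≈ 0.037484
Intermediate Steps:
I(E, k) = -17*k
I(770, 981)/(-444914) = -17*981/(-444914) = -16677*(-1/444914) = 16677/444914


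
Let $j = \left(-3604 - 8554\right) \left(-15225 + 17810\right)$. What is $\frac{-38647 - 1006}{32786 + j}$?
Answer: $\frac{39653}{31395644} \approx 0.001263$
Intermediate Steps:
$j = -31428430$ ($j = \left(-3604 - 8554\right) 2585 = \left(-12158\right) 2585 = -31428430$)
$\frac{-38647 - 1006}{32786 + j} = \frac{-38647 - 1006}{32786 - 31428430} = - \frac{39653}{-31395644} = \left(-39653\right) \left(- \frac{1}{31395644}\right) = \frac{39653}{31395644}$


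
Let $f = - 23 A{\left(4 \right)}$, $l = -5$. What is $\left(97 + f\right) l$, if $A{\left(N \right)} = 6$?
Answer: $205$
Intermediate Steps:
$f = -138$ ($f = \left(-23\right) 6 = -138$)
$\left(97 + f\right) l = \left(97 - 138\right) \left(-5\right) = \left(-41\right) \left(-5\right) = 205$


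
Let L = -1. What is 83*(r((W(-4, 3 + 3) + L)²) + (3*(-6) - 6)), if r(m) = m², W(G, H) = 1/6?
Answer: -2529757/1296 ≈ -1952.0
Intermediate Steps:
W(G, H) = ⅙
83*(r((W(-4, 3 + 3) + L)²) + (3*(-6) - 6)) = 83*(((⅙ - 1)²)² + (3*(-6) - 6)) = 83*(((-⅚)²)² + (-18 - 6)) = 83*((25/36)² - 24) = 83*(625/1296 - 24) = 83*(-30479/1296) = -2529757/1296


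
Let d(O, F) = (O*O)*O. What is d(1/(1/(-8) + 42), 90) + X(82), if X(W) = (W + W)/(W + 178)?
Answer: 308288731/488739875 ≈ 0.63078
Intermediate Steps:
X(W) = 2*W/(178 + W) (X(W) = (2*W)/(178 + W) = 2*W/(178 + W))
d(O, F) = O**3 (d(O, F) = O**2*O = O**3)
d(1/(1/(-8) + 42), 90) + X(82) = (1/(1/(-8) + 42))**3 + 2*82/(178 + 82) = (1/(-1/8 + 42))**3 + 2*82/260 = (1/(335/8))**3 + 2*82*(1/260) = (8/335)**3 + 41/65 = 512/37595375 + 41/65 = 308288731/488739875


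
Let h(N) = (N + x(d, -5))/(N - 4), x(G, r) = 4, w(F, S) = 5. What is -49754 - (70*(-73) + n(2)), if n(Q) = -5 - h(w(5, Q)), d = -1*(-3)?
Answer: -44630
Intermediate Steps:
d = 3
h(N) = (4 + N)/(-4 + N) (h(N) = (N + 4)/(N - 4) = (4 + N)/(-4 + N))
n(Q) = -14 (n(Q) = -5 - (4 + 5)/(-4 + 5) = -5 - 9/1 = -5 - 9 = -14)
-49754 - (70*(-73) + n(2)) = -49754 - (70*(-73) - 14) = -49754 - (-5110 - 14) = -49754 - 1*(-5124) = -49754 + 5124 = -44630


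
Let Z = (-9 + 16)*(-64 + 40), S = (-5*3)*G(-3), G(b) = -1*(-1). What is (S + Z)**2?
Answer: 33489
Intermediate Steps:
G(b) = 1
S = -15 (S = -5*3*1 = -15*1 = -15)
Z = -168 (Z = 7*(-24) = -168)
(S + Z)**2 = (-15 - 168)**2 = (-183)**2 = 33489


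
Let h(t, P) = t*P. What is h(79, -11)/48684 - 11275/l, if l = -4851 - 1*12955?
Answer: 266719343/433433652 ≈ 0.61536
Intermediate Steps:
h(t, P) = P*t
l = -17806 (l = -4851 - 12955 = -17806)
h(79, -11)/48684 - 11275/l = -11*79/48684 - 11275/(-17806) = -869*1/48684 - 11275*(-1/17806) = -869/48684 + 11275/17806 = 266719343/433433652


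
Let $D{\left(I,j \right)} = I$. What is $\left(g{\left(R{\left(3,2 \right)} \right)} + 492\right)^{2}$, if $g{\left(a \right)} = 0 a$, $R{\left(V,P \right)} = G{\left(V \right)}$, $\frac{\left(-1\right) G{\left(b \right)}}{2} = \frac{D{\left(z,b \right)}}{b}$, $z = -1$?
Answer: $242064$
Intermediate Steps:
$G{\left(b \right)} = \frac{2}{b}$ ($G{\left(b \right)} = - 2 \left(- \frac{1}{b}\right) = \frac{2}{b}$)
$R{\left(V,P \right)} = \frac{2}{V}$
$g{\left(a \right)} = 0$
$\left(g{\left(R{\left(3,2 \right)} \right)} + 492\right)^{2} = \left(0 + 492\right)^{2} = 492^{2} = 242064$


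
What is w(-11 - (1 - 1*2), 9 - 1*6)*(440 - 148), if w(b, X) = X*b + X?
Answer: -7884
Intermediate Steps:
w(b, X) = X + X*b
w(-11 - (1 - 1*2), 9 - 1*6)*(440 - 148) = ((9 - 1*6)*(1 + (-11 - (1 - 1*2))))*(440 - 148) = ((9 - 6)*(1 + (-11 - (1 - 2))))*292 = (3*(1 + (-11 - 1*(-1))))*292 = (3*(1 + (-11 + 1)))*292 = (3*(1 - 10))*292 = (3*(-9))*292 = -27*292 = -7884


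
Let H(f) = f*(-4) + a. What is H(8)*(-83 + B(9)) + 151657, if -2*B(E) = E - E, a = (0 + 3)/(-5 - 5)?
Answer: 1543379/10 ≈ 1.5434e+5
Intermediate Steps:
a = -3/10 (a = 3/(-10) = 3*(-⅒) = -3/10 ≈ -0.30000)
H(f) = -3/10 - 4*f (H(f) = f*(-4) - 3/10 = -4*f - 3/10 = -3/10 - 4*f)
B(E) = 0 (B(E) = -(E - E)/2 = -½*0 = 0)
H(8)*(-83 + B(9)) + 151657 = (-3/10 - 4*8)*(-83 + 0) + 151657 = (-3/10 - 32)*(-83) + 151657 = -323/10*(-83) + 151657 = 26809/10 + 151657 = 1543379/10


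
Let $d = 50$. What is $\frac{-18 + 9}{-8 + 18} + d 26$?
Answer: $\frac{12991}{10} \approx 1299.1$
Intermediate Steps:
$\frac{-18 + 9}{-8 + 18} + d 26 = \frac{-18 + 9}{-8 + 18} + 50 \cdot 26 = - \frac{9}{10} + 1300 = \frac{12991}{10}$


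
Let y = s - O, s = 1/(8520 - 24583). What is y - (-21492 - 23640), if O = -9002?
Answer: 869554441/16063 ≈ 54134.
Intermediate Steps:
s = -1/16063 (s = 1/(-16063) = -1/16063 ≈ -6.2255e-5)
y = 144599125/16063 (y = -1/16063 - 1*(-9002) = -1/16063 + 9002 = 144599125/16063 ≈ 9002.0)
y - (-21492 - 23640) = 144599125/16063 - (-21492 - 23640) = 144599125/16063 - 1*(-45132) = 144599125/16063 + 45132 = 869554441/16063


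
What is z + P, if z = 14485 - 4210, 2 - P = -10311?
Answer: 20588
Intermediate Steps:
P = 10313 (P = 2 - 1*(-10311) = 2 + 10311 = 10313)
z = 10275
z + P = 10275 + 10313 = 20588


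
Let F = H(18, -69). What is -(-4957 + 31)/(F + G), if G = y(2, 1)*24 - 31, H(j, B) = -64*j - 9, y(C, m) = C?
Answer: -2463/572 ≈ -4.3059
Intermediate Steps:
H(j, B) = -9 - 64*j
F = -1161 (F = -9 - 64*18 = -9 - 1152 = -1161)
G = 17 (G = 2*24 - 31 = 48 - 31 = 17)
-(-4957 + 31)/(F + G) = -(-4957 + 31)/(-1161 + 17) = -(-4926)/(-1144) = -(-4926)*(-1)/1144 = -1*2463/572 = -2463/572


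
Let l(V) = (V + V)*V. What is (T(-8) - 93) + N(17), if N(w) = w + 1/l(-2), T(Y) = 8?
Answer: -543/8 ≈ -67.875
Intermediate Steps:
l(V) = 2*V² (l(V) = (2*V)*V = 2*V²)
N(w) = ⅛ + w (N(w) = w + 1/(2*(-2)²) = w + 1/(2*4) = w + 1/8 = w + ⅛ = ⅛ + w)
(T(-8) - 93) + N(17) = (8 - 93) + (⅛ + 17) = -85 + 137/8 = -543/8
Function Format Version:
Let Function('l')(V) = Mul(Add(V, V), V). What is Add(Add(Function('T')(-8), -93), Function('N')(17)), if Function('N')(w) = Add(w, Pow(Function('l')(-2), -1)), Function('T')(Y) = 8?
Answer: Rational(-543, 8) ≈ -67.875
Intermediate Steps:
Function('l')(V) = Mul(2, Pow(V, 2)) (Function('l')(V) = Mul(Mul(2, V), V) = Mul(2, Pow(V, 2)))
Function('N')(w) = Add(Rational(1, 8), w) (Function('N')(w) = Add(w, Pow(Mul(2, Pow(-2, 2)), -1)) = Add(w, Pow(Mul(2, 4), -1)) = Add(w, Pow(8, -1)) = Add(w, Rational(1, 8)) = Add(Rational(1, 8), w))
Add(Add(Function('T')(-8), -93), Function('N')(17)) = Add(Add(8, -93), Add(Rational(1, 8), 17)) = Add(-85, Rational(137, 8)) = Rational(-543, 8)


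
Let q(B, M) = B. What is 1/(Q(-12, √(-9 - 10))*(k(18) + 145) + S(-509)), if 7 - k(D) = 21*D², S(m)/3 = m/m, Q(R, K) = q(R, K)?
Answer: 1/79827 ≈ 1.2527e-5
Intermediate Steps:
Q(R, K) = R
S(m) = 3 (S(m) = 3*(m/m) = 3*1 = 3)
k(D) = 7 - 21*D²
1/(Q(-12, √(-9 - 10))*(k(18) + 145) + S(-509)) = 1/(-12*((7 - 21*18²) + 145) + 3) = 1/(-12*((7 - 21*324) + 145) + 3) = 1/(-12*((7 - 6804) + 145) + 3) = 1/(-12*(-6797 + 145) + 3) = 1/(-12*(-6652) + 3) = 1/(79824 + 3) = 1/79827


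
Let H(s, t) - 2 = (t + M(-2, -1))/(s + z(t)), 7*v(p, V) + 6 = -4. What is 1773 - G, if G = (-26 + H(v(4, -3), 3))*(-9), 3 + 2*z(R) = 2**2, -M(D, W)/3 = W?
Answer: 19485/13 ≈ 1498.8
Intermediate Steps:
M(D, W) = -3*W
z(R) = 1/2 (z(R) = -3/2 + (1/2)*2**2 = -3/2 + (1/2)*4 = -3/2 + 2 = 1/2)
v(p, V) = -10/7 (v(p, V) = -6/7 + (1/7)*(-4) = -6/7 - 4/7 = -10/7)
H(s, t) = 2 + (3 + t)/(1/2 + s) (H(s, t) = 2 + (t - 3*(-1))/(s + 1/2) = 2 + (t + 3)/(1/2 + s) = 2 + (3 + t)/(1/2 + s))
G = 3564/13 (G = (-26 + 2*(4 + 3 + 2*(-10/7))/(1 + 2*(-10/7)))*(-9) = (-26 + 2*(4 + 3 - 20/7)/(1 - 20/7))*(-9) = (-26 + 2*(29/7)/(-13/7))*(-9) = (-26 + 2*(-7/13)*(29/7))*(-9) = (-26 - 58/13)*(-9) = -396/13*(-9) = 3564/13 ≈ 274.15)
1773 - G = 1773 - 1*3564/13 = 1773 - 3564/13 = 19485/13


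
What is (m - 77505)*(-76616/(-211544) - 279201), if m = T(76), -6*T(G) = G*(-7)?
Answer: 1714671714826034/79329 ≈ 2.1615e+10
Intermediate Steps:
T(G) = 7*G/6 (T(G) = -G*(-7)/6 = -(-7)*G/6 = 7*G/6)
m = 266/3 (m = (7/6)*76 = 266/3 ≈ 88.667)
(m - 77505)*(-76616/(-211544) - 279201) = (266/3 - 77505)*(-76616/(-211544) - 279201) = -232249*(-76616*(-1/211544) - 279201)/3 = -232249*(9577/26443 - 279201)/3 = -232249/3*(-7382902466/26443) = 1714671714826034/79329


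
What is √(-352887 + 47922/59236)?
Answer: 3*I*√34395657218410/29618 ≈ 594.04*I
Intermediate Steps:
√(-352887 + 47922/59236) = √(-352887 + 47922*(1/59236)) = √(-352887 + 23961/29618) = √(-10451783205/29618) = 3*I*√34395657218410/29618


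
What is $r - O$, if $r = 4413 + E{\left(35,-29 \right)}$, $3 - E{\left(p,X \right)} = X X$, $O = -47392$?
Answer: $50967$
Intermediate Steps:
$E{\left(p,X \right)} = 3 - X^{2}$ ($E{\left(p,X \right)} = 3 - X X = 3 - X^{2}$)
$r = 3575$ ($r = 4413 + \left(3 - \left(-29\right)^{2}\right) = 4413 + \left(3 - 841\right) = 4413 - 838 = 3575$)
$r - O = 3575 - -47392 = 3575 + 47392 = 50967$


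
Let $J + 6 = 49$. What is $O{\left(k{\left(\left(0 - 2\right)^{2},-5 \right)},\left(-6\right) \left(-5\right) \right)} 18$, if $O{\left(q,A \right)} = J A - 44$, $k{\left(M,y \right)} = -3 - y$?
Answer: $22428$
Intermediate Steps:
$J = 43$ ($J = -6 + 49 = 43$)
$O{\left(q,A \right)} = -44 + 43 A$ ($O{\left(q,A \right)} = 43 A - 44 = -44 + 43 A$)
$O{\left(k{\left(\left(0 - 2\right)^{2},-5 \right)},\left(-6\right) \left(-5\right) \right)} 18 = \left(-44 + 43 \left(\left(-6\right) \left(-5\right)\right)\right) 18 = \left(-44 + 43 \cdot 30\right) 18 = \left(-44 + 1290\right) 18 = 1246 \cdot 18 = 22428$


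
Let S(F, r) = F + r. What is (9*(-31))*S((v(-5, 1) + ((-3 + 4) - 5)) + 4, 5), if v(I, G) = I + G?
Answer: -279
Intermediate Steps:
v(I, G) = G + I
(9*(-31))*S((v(-5, 1) + ((-3 + 4) - 5)) + 4, 5) = (9*(-31))*((((1 - 5) + ((-3 + 4) - 5)) + 4) + 5) = -279*(((-4 + (1 - 5)) + 4) + 5) = -279*(((-4 - 4) + 4) + 5) = -279*((-8 + 4) + 5) = -279*(-4 + 5) = -279*1 = -279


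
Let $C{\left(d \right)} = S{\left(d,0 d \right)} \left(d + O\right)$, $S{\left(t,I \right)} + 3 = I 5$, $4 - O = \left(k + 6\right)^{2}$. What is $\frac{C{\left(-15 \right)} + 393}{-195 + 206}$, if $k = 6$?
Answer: $78$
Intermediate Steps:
$O = -140$ ($O = 4 - \left(6 + 6\right)^{2} = 4 - 12^{2} = 4 - 144 = -140$)
$S{\left(t,I \right)} = -3 + 5 I$ ($S{\left(t,I \right)} = -3 + I 5 = -3 + 5 I$)
$C{\left(d \right)} = 420 - 3 d$ ($C{\left(d \right)} = \left(-3 + 5 \cdot 0 d\right) \left(d - 140\right) = \left(-3 + 5 \cdot 0\right) \left(-140 + d\right) = \left(-3 + 0\right) \left(-140 + d\right) = - 3 \left(-140 + d\right) = 420 - 3 d$)
$\frac{C{\left(-15 \right)} + 393}{-195 + 206} = \frac{\left(420 - -45\right) + 393}{-195 + 206} = \frac{\left(420 + 45\right) + 393}{11} = \left(465 + 393\right) \frac{1}{11} = 858 \cdot \frac{1}{11} = 78$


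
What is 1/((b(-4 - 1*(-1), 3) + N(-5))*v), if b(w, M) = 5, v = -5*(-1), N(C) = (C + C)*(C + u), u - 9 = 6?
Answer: -1/475 ≈ -0.0021053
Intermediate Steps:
u = 15 (u = 9 + 6 = 15)
N(C) = 2*C*(15 + C) (N(C) = (C + C)*(C + 15) = (2*C)*(15 + C) = 2*C*(15 + C))
v = 5
1/((b(-4 - 1*(-1), 3) + N(-5))*v) = 1/((5 + 2*(-5)*(15 - 5))*5) = 1/((5 + 2*(-5)*10)*5) = 1/((5 - 100)*5) = 1/(-95*5) = 1/(-475) = -1/475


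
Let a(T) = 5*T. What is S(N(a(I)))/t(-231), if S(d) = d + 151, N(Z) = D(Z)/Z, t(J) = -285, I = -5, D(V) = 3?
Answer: -3772/7125 ≈ -0.52940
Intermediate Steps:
N(Z) = 3/Z
S(d) = 151 + d
S(N(a(I)))/t(-231) = (151 + 3/((5*(-5))))/(-285) = (151 + 3/(-25))*(-1/285) = (151 + 3*(-1/25))*(-1/285) = (151 - 3/25)*(-1/285) = (3772/25)*(-1/285) = -3772/7125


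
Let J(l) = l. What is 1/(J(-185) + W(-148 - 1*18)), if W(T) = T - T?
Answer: -1/185 ≈ -0.0054054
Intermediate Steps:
W(T) = 0
1/(J(-185) + W(-148 - 1*18)) = 1/(-185 + 0) = 1/(-185) = -1/185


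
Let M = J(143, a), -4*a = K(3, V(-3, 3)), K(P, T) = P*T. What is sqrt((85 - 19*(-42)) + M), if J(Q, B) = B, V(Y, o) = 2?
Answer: sqrt(3526)/2 ≈ 29.690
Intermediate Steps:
a = -3/2 (a = -3*2/4 = -1/4*6 = -3/2 ≈ -1.5000)
M = -3/2 ≈ -1.5000
sqrt((85 - 19*(-42)) + M) = sqrt((85 - 19*(-42)) - 3/2) = sqrt((85 + 798) - 3/2) = sqrt(883 - 3/2) = sqrt(1763/2) = sqrt(3526)/2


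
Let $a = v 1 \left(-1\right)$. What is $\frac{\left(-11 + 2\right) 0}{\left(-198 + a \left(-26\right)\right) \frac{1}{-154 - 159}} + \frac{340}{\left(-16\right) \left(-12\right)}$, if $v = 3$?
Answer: $\frac{85}{48} \approx 1.7708$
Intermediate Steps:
$a = -3$ ($a = 3 \cdot 1 \left(-1\right) = 3 \left(-1\right) = -3$)
$\frac{\left(-11 + 2\right) 0}{\left(-198 + a \left(-26\right)\right) \frac{1}{-154 - 159}} + \frac{340}{\left(-16\right) \left(-12\right)} = \frac{\left(-11 + 2\right) 0}{\left(-198 - -78\right) \frac{1}{-154 - 159}} + \frac{340}{\left(-16\right) \left(-12\right)} = \frac{\left(-9\right) 0}{\left(-198 + 78\right) \frac{1}{-313}} + \frac{340}{192} = \frac{0}{\left(-120\right) \left(- \frac{1}{313}\right)} + 340 \cdot \frac{1}{192} = \frac{0}{\frac{120}{313}} + \frac{85}{48} = 0 \cdot \frac{313}{120} + \frac{85}{48} = 0 + \frac{85}{48} = \frac{85}{48}$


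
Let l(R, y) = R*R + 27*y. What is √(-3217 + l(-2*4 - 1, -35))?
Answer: I*√4081 ≈ 63.883*I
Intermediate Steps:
l(R, y) = R² + 27*y
√(-3217 + l(-2*4 - 1, -35)) = √(-3217 + ((-2*4 - 1)² + 27*(-35))) = √(-3217 + ((-8 - 1)² - 945)) = √(-3217 + ((-9)² - 945)) = √(-3217 + (81 - 945)) = √(-3217 - 864) = √(-4081) = I*√4081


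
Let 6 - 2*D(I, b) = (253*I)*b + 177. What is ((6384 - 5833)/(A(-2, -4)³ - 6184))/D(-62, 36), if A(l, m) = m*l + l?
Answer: -551/1684542600 ≈ -3.2709e-7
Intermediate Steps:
D(I, b) = -171/2 - 253*I*b/2 (D(I, b) = 3 - ((253*I)*b + 177)/2 = 3 - (253*I*b + 177)/2 = 3 - (177 + 253*I*b)/2 = 3 + (-177/2 - 253*I*b/2) = -171/2 - 253*I*b/2)
A(l, m) = l + l*m (A(l, m) = l*m + l = l + l*m)
((6384 - 5833)/(A(-2, -4)³ - 6184))/D(-62, 36) = ((6384 - 5833)/((-2*(1 - 4))³ - 6184))/(-171/2 - 253/2*(-62)*36) = (551/((-2*(-3))³ - 6184))/(-171/2 + 282348) = (551/(6³ - 6184))/(564525/2) = (551/(216 - 6184))*(2/564525) = (551/(-5968))*(2/564525) = (551*(-1/5968))*(2/564525) = -551/5968*2/564525 = -551/1684542600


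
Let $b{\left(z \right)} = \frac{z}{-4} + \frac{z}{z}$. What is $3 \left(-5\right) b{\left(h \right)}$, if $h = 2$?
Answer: $- \frac{15}{2} \approx -7.5$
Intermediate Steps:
$b{\left(z \right)} = 1 - \frac{z}{4}$ ($b{\left(z \right)} = z \left(- \frac{1}{4}\right) + 1 = - \frac{z}{4} + 1 = 1 - \frac{z}{4}$)
$3 \left(-5\right) b{\left(h \right)} = 3 \left(-5\right) \left(1 - \frac{1}{2}\right) = - 15 \left(1 - \frac{1}{2}\right) = \left(-15\right) \frac{1}{2} = - \frac{15}{2}$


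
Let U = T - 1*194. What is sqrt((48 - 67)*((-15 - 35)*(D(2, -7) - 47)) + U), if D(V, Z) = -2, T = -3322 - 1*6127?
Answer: I*sqrt(56193) ≈ 237.05*I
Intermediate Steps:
T = -9449 (T = -3322 - 6127 = -9449)
U = -9643 (U = -9449 - 1*194 = -9449 - 194 = -9643)
sqrt((48 - 67)*((-15 - 35)*(D(2, -7) - 47)) + U) = sqrt((48 - 67)*((-15 - 35)*(-2 - 47)) - 9643) = sqrt(-(-950)*(-49) - 9643) = sqrt(-19*2450 - 9643) = sqrt(-46550 - 9643) = sqrt(-56193) = I*sqrt(56193)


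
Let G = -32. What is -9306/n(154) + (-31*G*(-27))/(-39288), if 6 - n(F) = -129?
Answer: -1675918/24555 ≈ -68.252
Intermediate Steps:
n(F) = 135 (n(F) = 6 - 1*(-129) = 6 + 129 = 135)
-9306/n(154) + (-31*G*(-27))/(-39288) = -9306/135 + (-31*(-32)*(-27))/(-39288) = -9306*1/135 + (992*(-27))*(-1/39288) = -1034/15 - 26784*(-1/39288) = -1034/15 + 1116/1637 = -1675918/24555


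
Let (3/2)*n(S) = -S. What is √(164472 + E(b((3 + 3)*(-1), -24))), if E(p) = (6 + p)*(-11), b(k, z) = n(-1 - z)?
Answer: 14*√7557/3 ≈ 405.68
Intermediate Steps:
n(S) = -2*S/3 (n(S) = 2*(-S)/3 = -2*S/3)
b(k, z) = ⅔ + 2*z/3 (b(k, z) = -2*(-1 - z)/3 = ⅔ + 2*z/3)
E(p) = -66 - 11*p
√(164472 + E(b((3 + 3)*(-1), -24))) = √(164472 + (-66 - 11*(⅔ + (⅔)*(-24)))) = √(164472 + (-66 - 11*(⅔ - 16))) = √(164472 + (-66 - 11*(-46/3))) = √(164472 + (-66 + 506/3)) = √(164472 + 308/3) = √(493724/3) = 14*√7557/3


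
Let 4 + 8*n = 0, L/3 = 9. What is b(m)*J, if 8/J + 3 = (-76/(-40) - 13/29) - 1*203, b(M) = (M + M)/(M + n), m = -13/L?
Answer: -9280/241839 ≈ -0.038373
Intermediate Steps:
L = 27 (L = 3*9 = 27)
n = -1/2 (n = -1/2 + (1/8)*0 = -1/2 + 0 = -1/2 ≈ -0.50000)
m = -13/27 ≈ -0.48148
b(M) = 2*M/(-1/2 + M) (b(M) = (M + M)/(M - 1/2) = (2*M)/(-1/2 + M) = 2*M/(-1/2 + M))
J = -2320/59319 (J = 8/(-3 + ((-76/(-40) - 13/29) - 1*203)) = 8/(-3 + ((-76*(-1/40) - 13*1/29) - 203)) = 8/(-3 + ((19/10 - 13/29) - 203)) = 8/(-3 + (421/290 - 203)) = 8/(-3 - 58449/290) = 8/(-59319/290) = 8*(-290/59319) = -2320/59319 ≈ -0.039111)
b(m)*J = (4*(-13/27)/(-1 + 2*(-13/27)))*(-2320/59319) = (4*(-13/27)/(-1 - 26/27))*(-2320/59319) = (4*(-13/27)/(-53/27))*(-2320/59319) = (4*(-13/27)*(-27/53))*(-2320/59319) = (52/53)*(-2320/59319) = -9280/241839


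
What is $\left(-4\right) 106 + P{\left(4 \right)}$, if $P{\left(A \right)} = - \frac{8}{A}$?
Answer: $-426$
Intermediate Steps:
$\left(-4\right) 106 + P{\left(4 \right)} = \left(-4\right) 106 - \frac{8}{4} = -424 - 2 = -426$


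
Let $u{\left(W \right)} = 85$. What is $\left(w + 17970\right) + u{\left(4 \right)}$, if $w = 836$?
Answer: $18891$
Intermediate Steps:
$\left(w + 17970\right) + u{\left(4 \right)} = \left(836 + 17970\right) + 85 = 18806 + 85 = 18891$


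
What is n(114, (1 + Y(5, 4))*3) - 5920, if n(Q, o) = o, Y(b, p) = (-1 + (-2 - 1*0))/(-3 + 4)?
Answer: -5926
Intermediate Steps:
Y(b, p) = -3 (Y(b, p) = (-1 + (-2 + 0))/1 = (-1 - 2)*1 = -3*1 = -3)
n(114, (1 + Y(5, 4))*3) - 5920 = (1 - 3)*3 - 5920 = -2*3 - 5920 = -6 - 5920 = -5926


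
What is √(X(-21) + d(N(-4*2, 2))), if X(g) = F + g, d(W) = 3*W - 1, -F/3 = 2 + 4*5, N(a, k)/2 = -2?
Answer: 10*I ≈ 10.0*I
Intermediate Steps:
N(a, k) = -4 (N(a, k) = 2*(-2) = -4)
F = -66 (F = -3*(2 + 4*5) = -3*(2 + 20) = -3*22 = -66)
d(W) = -1 + 3*W
X(g) = -66 + g
√(X(-21) + d(N(-4*2, 2))) = √((-66 - 21) + (-1 + 3*(-4))) = √(-87 + (-1 - 12)) = √(-87 - 13) = √(-100) = 10*I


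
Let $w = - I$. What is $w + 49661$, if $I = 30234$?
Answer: $19427$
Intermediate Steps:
$w = -30234$ ($w = \left(-1\right) 30234 = -30234$)
$w + 49661 = -30234 + 49661 = 19427$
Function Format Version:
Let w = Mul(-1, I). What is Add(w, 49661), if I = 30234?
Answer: 19427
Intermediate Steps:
w = -30234 (w = Mul(-1, 30234) = -30234)
Add(w, 49661) = Add(-30234, 49661) = 19427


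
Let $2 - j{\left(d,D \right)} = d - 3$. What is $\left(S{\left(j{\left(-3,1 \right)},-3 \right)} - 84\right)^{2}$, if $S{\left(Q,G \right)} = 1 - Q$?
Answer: $8281$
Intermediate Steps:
$j{\left(d,D \right)} = 5 - d$ ($j{\left(d,D \right)} = 2 - \left(d - 3\right) = 2 - \left(-3 + d\right) = 5 - d$)
$\left(S{\left(j{\left(-3,1 \right)},-3 \right)} - 84\right)^{2} = \left(\left(1 - \left(5 - -3\right)\right) - 84\right)^{2} = \left(\left(1 - \left(5 + 3\right)\right) - 84\right)^{2} = \left(\left(1 - 8\right) - 84\right)^{2} = \left(-7 - 84\right)^{2} = \left(-91\right)^{2} = 8281$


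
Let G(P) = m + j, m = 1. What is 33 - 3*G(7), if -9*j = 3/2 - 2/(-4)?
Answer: 92/3 ≈ 30.667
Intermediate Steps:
j = -2/9 (j = -(3/2 - 2/(-4))/9 = -(3*(1/2) - 2*(-1/4))/9 = -(3/2 + 1/2)/9 = -1/9*2 = -2/9 ≈ -0.22222)
G(P) = 7/9 (G(P) = 1 - 2/9 = 7/9)
33 - 3*G(7) = 33 - 3*7/9 = 33 - 7/3 = 92/3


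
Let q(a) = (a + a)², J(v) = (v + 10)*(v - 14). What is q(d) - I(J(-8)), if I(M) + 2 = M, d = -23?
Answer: 2162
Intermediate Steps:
J(v) = (-14 + v)*(10 + v) (J(v) = (10 + v)*(-14 + v) = (-14 + v)*(10 + v))
I(M) = -2 + M
q(a) = 4*a² (q(a) = (2*a)² = 4*a²)
q(d) - I(J(-8)) = 4*(-23)² - (-2 + (-140 + (-8)² - 4*(-8))) = 4*529 - (-2 + (-140 + 64 + 32)) = 2116 - (-2 - 44) = 2116 - 1*(-46) = 2116 + 46 = 2162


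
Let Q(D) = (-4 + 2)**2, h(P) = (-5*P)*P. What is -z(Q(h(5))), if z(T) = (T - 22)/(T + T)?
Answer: 9/4 ≈ 2.2500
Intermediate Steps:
h(P) = -5*P**2
Q(D) = 4 (Q(D) = (-2)**2 = 4)
z(T) = (-22 + T)/(2*T) (z(T) = (-22 + T)/((2*T)) = (-22 + T)*(1/(2*T)) = (-22 + T)/(2*T))
-z(Q(h(5))) = -(-22 + 4)/(2*4) = -(-18)/(2*4) = -1*(-9/4) = 9/4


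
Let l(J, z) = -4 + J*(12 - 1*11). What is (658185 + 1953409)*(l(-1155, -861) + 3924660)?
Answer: 10246591670594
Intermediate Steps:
l(J, z) = -4 + J (l(J, z) = -4 + J*(12 - 11) = -4 + J*1 = -4 + J)
(658185 + 1953409)*(l(-1155, -861) + 3924660) = (658185 + 1953409)*((-4 - 1155) + 3924660) = 2611594*(-1159 + 3924660) = 2611594*3923501 = 10246591670594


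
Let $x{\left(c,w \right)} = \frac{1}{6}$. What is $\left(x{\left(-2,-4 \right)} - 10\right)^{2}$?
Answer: $\frac{3481}{36} \approx 96.694$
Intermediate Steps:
$x{\left(c,w \right)} = \frac{1}{6}$
$\left(x{\left(-2,-4 \right)} - 10\right)^{2} = \left(\frac{1}{6} - 10\right)^{2} = \left(- \frac{59}{6}\right)^{2} = \frac{3481}{36}$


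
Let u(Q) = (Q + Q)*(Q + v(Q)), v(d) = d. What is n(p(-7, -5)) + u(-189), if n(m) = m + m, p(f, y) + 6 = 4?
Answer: 142880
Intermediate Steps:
p(f, y) = -2 (p(f, y) = -6 + 4 = -2)
n(m) = 2*m
u(Q) = 4*Q**2 (u(Q) = (Q + Q)*(Q + Q) = (2*Q)*(2*Q) = 4*Q**2)
n(p(-7, -5)) + u(-189) = 2*(-2) + 4*(-189)**2 = -4 + 4*35721 = -4 + 142884 = 142880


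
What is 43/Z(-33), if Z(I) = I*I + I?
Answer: 43/1056 ≈ 0.040720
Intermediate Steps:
Z(I) = I + I² (Z(I) = I² + I = I + I²)
43/Z(-33) = 43/((-33*(1 - 33))) = 43/((-33*(-32))) = 43/1056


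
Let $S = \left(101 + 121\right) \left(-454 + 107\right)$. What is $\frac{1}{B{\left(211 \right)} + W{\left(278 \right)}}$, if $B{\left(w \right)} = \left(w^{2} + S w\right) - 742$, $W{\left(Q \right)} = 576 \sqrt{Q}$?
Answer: $- \frac{600385}{9732474586011} - \frac{64 \sqrt{278}}{29197423758033} \approx -6.1725 \cdot 10^{-8}$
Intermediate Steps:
$S = -77034$ ($S = 222 \left(-347\right) = -77034$)
$B{\left(w \right)} = -742 + w^{2} - 77034 w$ ($B{\left(w \right)} = \left(w^{2} - 77034 w\right) - 742 = -742 + w^{2} - 77034 w$)
$\frac{1}{B{\left(211 \right)} + W{\left(278 \right)}} = \frac{1}{\left(-742 + 211^{2} - 16254174\right) + 576 \sqrt{278}} = \frac{1}{\left(-742 + 44521 - 16254174\right) + 576 \sqrt{278}} = \frac{1}{-16210395 + 576 \sqrt{278}}$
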